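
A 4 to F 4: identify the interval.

Descending from A4 to F4 is the same interval as ascending F4 to A4.
F to A spans three letter names (F-G-A), so the interval is some kind of third.
The major third spans 4 semitones, and F4 to A4 is exactly 4 semitones — so this is a major third.

major 3rd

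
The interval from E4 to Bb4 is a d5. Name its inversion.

Inverted interval numbers add to nine, so a fifth pairs with a fourth (5 + 4 = 9).
The quality also flips — diminished becomes augmented — giving an augmented fourth.

augmented fourth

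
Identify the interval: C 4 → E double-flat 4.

C to E spans three letter names (C-D-E), so the interval is some kind of third.
C4 to Ebb4 spans 2 semitones — two semitones narrower than the major third (4) — giving a diminished third.

diminished 3rd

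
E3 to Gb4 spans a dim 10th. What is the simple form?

d3

Each octave removed subtracts seven from the number: 10 − 7 = 3.
That makes a diminished tenth a compound diminished third — an octave plus a diminished third.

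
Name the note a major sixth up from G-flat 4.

Counting six letter names up from G lands on E.
A major sixth spans 9 semitones, so from Gb4 the target pitch is Eb5.

E-flat 5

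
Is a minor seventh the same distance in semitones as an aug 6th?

A minor seventh spans 10 semitones, and an augmented sixth also spans 10 semitones — they're enharmonic.

Yes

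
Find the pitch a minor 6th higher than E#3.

C#4

Counting six letter names up from E lands on C.
A minor sixth spans 8 semitones, so from E#3 the target pitch is C#4.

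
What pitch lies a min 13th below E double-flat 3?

Counting six letter names plus an octave down from E lands on G.
A minor thirteenth spans 20 semitones, so from Ebb3 the target pitch is Gb1.

G flat 1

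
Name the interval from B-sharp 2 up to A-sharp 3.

B to A spans seven letter names (B-C-D-E-F-G-A) — that makes it a seventh of some quality.
B#2 to A#3 is 10 semitones, a half step short of the major seventh (11), so this is minor.

minor seventh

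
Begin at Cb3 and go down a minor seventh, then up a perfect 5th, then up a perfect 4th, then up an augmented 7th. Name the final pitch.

C#4

Down a minor seventh from Cb3: Db2 (10 semitones down).
Db2 up a perfect fifth → Ab2 (7 semitones).
A perfect fourth up from Ab2 is Db3.
Db3 up an augmented seventh → C#4 (12 semitones).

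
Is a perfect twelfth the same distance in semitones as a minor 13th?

No

A perfect twelfth spans 19 semitones; a minor thirteenth spans 20 semitones. They differ by 1.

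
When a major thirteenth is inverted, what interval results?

First reduce the compound major thirteenth to its simple form, a major sixth.
Interval numbers invert to sum to nine: 6 + 3 = 9, so a sixth inverts to a third.
And major becomes minor under inversion, so we get a minor third.

minor 3rd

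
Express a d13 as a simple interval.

Subtracting seven from the interval number removes an octave: 13 − 7 = 6.
So a diminished thirteenth is an octave plus a diminished sixth. The quality is unchanged.

diminished sixth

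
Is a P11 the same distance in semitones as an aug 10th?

Yes

A perfect eleventh spans 17 semitones, and an augmented tenth also spans 17 semitones — they're enharmonic.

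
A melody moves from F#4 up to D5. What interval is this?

minor sixth

F to D spans six letter names (F-G-A-B-C-D) — that makes it a sixth of some quality.
A major sixth would be 9 semitones, but F#4 to D5 is 8 — one semitone narrower, making it a minor sixth.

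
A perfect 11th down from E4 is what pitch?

Counting four letter names plus an octave down from E lands on B.
Moving 17 semitones down from E4 (the size of a perfect eleventh) reaches B2.

B2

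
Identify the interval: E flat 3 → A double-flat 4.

d11

E to A spans four letter names (E-F-G-A), plus an octave: an eleventh.
Eb3 to Abb4 spans 16 semitones — one semitone narrower than the perfect eleventh (17) — giving a diminished eleventh.
(Equivalently, a compound diminished fourth: a diminished fourth plus an octave.)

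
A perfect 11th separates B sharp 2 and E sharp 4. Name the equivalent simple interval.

Each octave removed subtracts seven from the number: 11 − 7 = 4.
So a perfect eleventh is an octave plus a perfect fourth. The quality is unchanged.

P4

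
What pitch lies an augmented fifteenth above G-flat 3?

G 5

For a fifteenth the letter name doesn't change: still G, two octaves up.
Moving 25 semitones up from Gb3 (the size of an augmented fifteenth) reaches G5.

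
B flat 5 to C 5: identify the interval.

Descending from Bb5 to C5 is the same interval as ascending C5 to Bb5.
C to B spans seven letter names (C-D-E-F-G-A-B) — that makes it a seventh of some quality.
C5 to Bb5 is 10 semitones, a half step short of the major seventh (11), so this is minor.

m7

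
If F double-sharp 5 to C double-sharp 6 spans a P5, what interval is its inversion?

Inverted interval numbers add to nine, so a fifth pairs with a fourth (5 + 4 = 9).
The quality also flips — perfect stays perfect — giving a perfect fourth.

P4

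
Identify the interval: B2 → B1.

Descending from B2 to B1 is the same interval as ascending B1 to B2.
B to B is the same letter name, plus an octave: an octave.
The perfect octave spans 12 semitones, and B1 to B2 is exactly 12 semitones — so this is a perfect octave.

perfect 8th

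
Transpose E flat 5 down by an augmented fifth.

A double-flat 4

Counting five letter names down from E lands on A.
Moving 8 semitones down from Eb5 (the size of an augmented fifth) reaches Abb4.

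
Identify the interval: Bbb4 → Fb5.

B to F spans five letter names (B-C-D-E-F) — that makes it a fifth of some quality.
Counting semitones, Bbb4→Fb5 is 7, which is the perfect fifth.

P5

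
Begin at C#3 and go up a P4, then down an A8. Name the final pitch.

F2

C#3 up a perfect fourth → F#3 (5 semitones).
An augmented octave down from F#3 is F2.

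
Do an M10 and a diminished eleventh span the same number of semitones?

A major tenth spans 16 semitones, and a diminished eleventh also spans 16 semitones — they're enharmonic.

Yes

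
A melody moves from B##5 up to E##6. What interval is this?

P4

B to E spans four letter names (B-C-D-E) — that makes it a fourth of some quality.
Counting semitones, B##5→E##6 is 5, which is the perfect fourth.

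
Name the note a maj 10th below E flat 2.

Three letters down from E (plus an octave) reaches C.
A major tenth spans 16 semitones, so from Eb2 the target pitch is Cb1.

C flat 1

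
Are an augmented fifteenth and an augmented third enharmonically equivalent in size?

No

An augmented fifteenth is 25 semitones but an augmented third is 5 semitones — different sizes.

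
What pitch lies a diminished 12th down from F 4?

B 2

The twelfth's letter: F down five letter names plus an octave → B.
A diminished twelfth spans 18 semitones, so from F4 the target pitch is B2.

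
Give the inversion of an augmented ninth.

diminished seventh

First reduce the compound augmented ninth to its simple form, an augmented second.
Interval numbers invert to sum to nine: 2 + 7 = 9, so a second inverts to a seventh.
And augmented becomes diminished under inversion, so we get a diminished seventh.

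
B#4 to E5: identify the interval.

B to E spans four letter names (B-C-D-E), so the interval is some kind of fourth.
The perfect fourth is 5 semitones; here we have 4, one semitone narrower: diminished.

diminished fourth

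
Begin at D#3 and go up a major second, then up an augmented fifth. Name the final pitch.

A major second up from D#3 is E#3.
E#3 up an augmented fifth → B##3 (8 semitones).

B##3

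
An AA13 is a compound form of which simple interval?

doubly augmented 6th

Each octave removed subtracts seven from the number: 13 − 7 = 6.
Quality carries through unchanged, so the simple form is a doubly augmented sixth.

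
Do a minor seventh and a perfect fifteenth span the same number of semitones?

A minor seventh is 10 semitones but a perfect fifteenth is 24 semitones — different sizes.

No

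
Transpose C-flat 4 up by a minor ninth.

Two letters up from C (plus an octave) reaches D.
A minor ninth is 13 semitones; 13 semitones up from Cb4 gives Dbb5.

D-double-flat 5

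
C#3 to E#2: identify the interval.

Descending from C#3 to E#2 is the same interval as ascending E#2 to C#3.
E to C spans six letter names (E-F-G-A-B-C): a sixth.
E#2 to C#3 is 8 semitones, a half step short of the major sixth (9), so this is minor.

m6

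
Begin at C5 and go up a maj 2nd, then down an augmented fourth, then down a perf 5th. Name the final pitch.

Db4

A major second up from C5 is D5.
An augmented fourth down from D5 is Ab4.
Down a perfect fifth from Ab4: Db4 (7 semitones down).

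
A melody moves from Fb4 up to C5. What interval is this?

F to C spans five letter names (F-G-A-B-C): a fifth.
Fb4 to C5 spans 8 semitones — one semitone wider than the perfect fifth (7) — giving an augmented fifth.

augmented fifth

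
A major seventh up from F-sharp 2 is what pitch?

Seven letter names up from F: E.
Moving 11 semitones up from F#2 (the size of a major seventh) reaches E#3.

E-sharp 3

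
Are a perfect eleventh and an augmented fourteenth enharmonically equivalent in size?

17 semitones (perfect eleventh) vs 24 semitones (augmented fourteenth): not equal.

No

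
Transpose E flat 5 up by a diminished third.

Counting three letter names up from E lands on G.
Moving 2 semitones up from Eb5 (the size of a diminished third) reaches Gbb5.

G double-flat 5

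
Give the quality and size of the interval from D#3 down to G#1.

perfect 12th

Descending from D#3 to G#1 is the same interval as ascending G#1 to D#3.
G to D spans five letter names (G-A-B-C-D), plus an octave, so the interval is some kind of twelfth.
G#1 to D#3 is 19 semitones, matching the perfect twelfth exactly, so the quality is perfect.
(Equivalently, a compound perfect fifth: a perfect fifth plus an octave.)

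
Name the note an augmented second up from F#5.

Two letter names up from F: G.
An augmented second is 3 semitones; 3 semitones up from F#5 gives G##5.

G##5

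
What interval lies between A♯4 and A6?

A to A is the same letter name, plus 2 octaves — that makes it a fifteenth of some quality.
The perfect fifteenth is 24 semitones; here we have 23, one semitone narrower: diminished.
(Equivalently, a compound diminished octave: a diminished octave plus an octave.)

diminished fifteenth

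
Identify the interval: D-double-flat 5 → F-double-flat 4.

M6

Descending from Dbb5 to Fbb4 is the same interval as ascending Fbb4 to Dbb5.
F to D spans six letter names (F-G-A-B-C-D), so the interval is some kind of sixth.
The major sixth spans 9 semitones, and Fbb4 to Dbb5 is exactly 9 semitones — so this is a major sixth.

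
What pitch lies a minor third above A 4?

C 5

Counting three letter names up from A lands on C.
A minor third is 3 semitones; 3 semitones up from A4 gives C5.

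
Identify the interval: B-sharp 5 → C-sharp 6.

minor 2nd

B to C spans two letter names (B-C) — that makes it a second of some quality.
At 1 semitone, B#5→C#6 falls one short of a major second: minor.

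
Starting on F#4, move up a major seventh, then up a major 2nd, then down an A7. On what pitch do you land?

G4

Up a major seventh from F#4: E#5 (11 semitones up).
Up a major second from E#5: F##5 (2 semitones up).
An augmented seventh down from F##5 is G4.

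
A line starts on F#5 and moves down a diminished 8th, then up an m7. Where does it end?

Down a diminished octave from F#5: F##4 (11 semitones down).
A minor seventh up from F##4 is E#5.

E#5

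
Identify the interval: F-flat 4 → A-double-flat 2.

M13

Descending from Fb4 to Abb2 is the same interval as ascending Abb2 to Fb4.
A to F spans six letter names (A-B-C-D-E-F), plus an octave: a thirteenth.
Abb2 to Fb4 is 21 semitones, matching the major thirteenth exactly, so the quality is major.
(Equivalently, a compound major sixth: a major sixth plus an octave.)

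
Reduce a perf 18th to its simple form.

Each octave removed subtracts seven from the number: 18 − 14 = 4.
Quality carries through unchanged, so the simple form is a perfect fourth.

P4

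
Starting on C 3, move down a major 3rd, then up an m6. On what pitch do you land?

Down a major third from C3: Ab2 (4 semitones down).
Ab2 up a minor sixth → Fb3 (8 semitones).

F flat 3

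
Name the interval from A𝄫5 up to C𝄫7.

minor tenth

A to C spans three letter names (A-B-C), plus an octave, so the interval is some kind of tenth.
A major tenth would be 16 semitones, but Abb5 to Cbb7 is 15 — one semitone narrower, making it a minor tenth.
(Equivalently, a compound minor third: a minor third plus an octave.)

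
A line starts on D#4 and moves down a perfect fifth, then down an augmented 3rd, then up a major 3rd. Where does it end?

G3

D#4 down a perfect fifth → G#3 (7 semitones).
An augmented third down from G#3 is Eb3.
Eb3 up a major third → G3 (4 semitones).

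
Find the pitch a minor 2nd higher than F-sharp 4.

Counting two letter names up from F lands on G.
A minor second spans 1 semitone, so from F#4 the target pitch is G4.

G 4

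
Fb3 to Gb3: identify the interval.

F to G spans two letter names (F-G) — that makes it a second of some quality.
Fb3 to Gb3 is 2 semitones, matching the major second exactly, so the quality is major.

major 2nd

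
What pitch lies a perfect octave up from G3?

For an octave the letter name doesn't change: still G, an octave up.
Moving 12 semitones up from G3 (the size of a perfect octave) reaches G4.

G4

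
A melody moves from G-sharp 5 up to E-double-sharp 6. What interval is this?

augmented sixth

G to E spans six letter names (G-A-B-C-D-E), so the interval is some kind of sixth.
The major sixth is 9 semitones; here we have 10, one semitone wider: augmented.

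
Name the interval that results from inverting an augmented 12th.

First reduce the compound augmented twelfth to its simple form, an augmented fifth.
Interval numbers invert to sum to nine: 5 + 4 = 9, so a fifth inverts to a fourth.
The quality also flips — augmented becomes diminished — giving a diminished fourth.

diminished 4th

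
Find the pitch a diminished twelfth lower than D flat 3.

G 1

The twelfth's letter: D down five letter names plus an octave → G.
Moving 18 semitones down from Db3 (the size of a diminished twelfth) reaches G1.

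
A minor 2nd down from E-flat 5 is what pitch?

D 5

Counting two letter names down from E lands on D.
A minor second is 1 semitone; 1 semitone down from Eb5 gives D5.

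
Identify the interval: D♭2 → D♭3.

D to D is the same letter name, plus an octave — that makes it an octave of some quality.
Db2 to Db3 is 12 semitones, matching the perfect octave exactly, so the quality is perfect.

P8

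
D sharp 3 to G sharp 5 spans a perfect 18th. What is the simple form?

Take out 2 octaves (14 from the number): 18 − 14 = 4.
Quality carries through unchanged, so the simple form is a perfect fourth.

perfect 4th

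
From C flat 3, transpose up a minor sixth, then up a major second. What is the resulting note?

B double-flat 3

Cb3 up a minor sixth → Abb3 (8 semitones).
A major second up from Abb3 is Bbb3.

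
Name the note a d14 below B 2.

Seven letters down from B (plus an octave) reaches C.
Moving 21 semitones down from B2 (the size of a diminished fourteenth) reaches C##1.

C-double-sharp 1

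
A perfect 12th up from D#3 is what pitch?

A#4

Counting five letter names plus an octave up from D lands on A.
A perfect twelfth spans 19 semitones, so from D#3 the target pitch is A#4.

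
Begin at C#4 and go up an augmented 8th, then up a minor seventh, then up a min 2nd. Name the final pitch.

C#6

An augmented octave up from C#4 is C##5.
A minor seventh up from C##5 is B#5.
B#5 up a minor second → C#6 (1 semitone).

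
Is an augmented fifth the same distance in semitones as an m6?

Yes

Both span 8 semitones: an augmented fifth and a minor sixth are the same chromatic distance.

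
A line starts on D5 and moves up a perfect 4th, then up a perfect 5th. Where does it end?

D6

Up a perfect fourth from D5: G5 (5 semitones up).
A perfect fifth up from G5 is D6.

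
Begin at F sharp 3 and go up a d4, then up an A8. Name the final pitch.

F#3 up a diminished fourth → Bb3 (4 semitones).
An augmented octave up from Bb3 is B4.

B 4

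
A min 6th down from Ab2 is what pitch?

Counting six letter names down from A lands on C.
A minor sixth is 8 semitones; 8 semitones down from Ab2 gives C2.

C2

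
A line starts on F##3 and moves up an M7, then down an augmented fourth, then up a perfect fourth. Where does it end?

E#4

Up a major seventh from F##3: E##4 (11 semitones up).
E##4 down an augmented fourth → B#3 (6 semitones).
A perfect fourth up from B#3 is E#4.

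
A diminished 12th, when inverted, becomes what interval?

First reduce the compound diminished twelfth to its simple form, a diminished fifth.
The rule of nine gives the new number: 9 − 5 = 4, so a fifth becomes a fourth.
And diminished becomes augmented under inversion, so we get an augmented fourth.

A4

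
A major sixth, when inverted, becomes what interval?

minor 3rd

The rule of nine gives the new number: 9 − 6 = 3, so a sixth becomes a third.
And major becomes minor under inversion, so we get a minor third.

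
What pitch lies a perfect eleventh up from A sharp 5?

Four letters up from A (plus an octave) reaches D.
A perfect eleventh is 17 semitones; 17 semitones up from A#5 gives D#7.

D sharp 7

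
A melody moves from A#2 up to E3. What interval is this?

A to E spans five letter names (A-B-C-D-E), so the interval is some kind of fifth.
A#2 to E3 spans 6 semitones — one semitone narrower than the perfect fifth (7) — giving a diminished fifth.

diminished fifth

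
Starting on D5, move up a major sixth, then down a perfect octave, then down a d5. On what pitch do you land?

D5 up a major sixth → B5 (9 semitones).
A perfect octave down from B5 is B4.
Down a diminished fifth from B4: E#4 (6 semitones down).

E#4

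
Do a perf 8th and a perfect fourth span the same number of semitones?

A perfect octave is 12 semitones but a perfect fourth is 5 semitones — different sizes.

No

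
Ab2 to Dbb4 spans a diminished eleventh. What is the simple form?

diminished fourth

Take out an octave (7 from the number): 11 − 7 = 4.
So a diminished eleventh is an octave plus a diminished fourth. The quality is unchanged.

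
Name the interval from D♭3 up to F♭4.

D to F spans three letter names (D-E-F), plus an octave: a tenth.
A major tenth would be 16 semitones, but Db3 to Fb4 is 15 — one semitone narrower, making it a minor tenth.
(Equivalently, a compound minor third: a minor third plus an octave.)

minor tenth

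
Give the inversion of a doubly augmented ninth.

First reduce the compound doubly augmented ninth to its simple form, a doubly augmented second.
Interval numbers invert to sum to nine: 2 + 7 = 9, so a second inverts to a seventh.
And doubly augmented becomes doubly diminished under inversion, so we get a doubly diminished seventh.

dd7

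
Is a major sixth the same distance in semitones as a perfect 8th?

9 semitones (major sixth) vs 12 semitones (perfect octave): not equal.

No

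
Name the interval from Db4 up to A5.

D to A spans five letter names (D-E-F-G-A), plus an octave — that makes it a twelfth of some quality.
The perfect twelfth is 19 semitones; here we have 20, one semitone wider: augmented.
(Equivalently, a compound augmented fifth: an augmented fifth plus an octave.)

augmented 12th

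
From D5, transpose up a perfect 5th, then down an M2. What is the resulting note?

G5

D5 up a perfect fifth → A5 (7 semitones).
A5 down a major second → G5 (2 semitones).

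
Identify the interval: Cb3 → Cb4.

P8

C to C is the same letter name, plus an octave, so the interval is some kind of octave.
Counting semitones, Cb3→Cb4 is 12, which is the perfect octave.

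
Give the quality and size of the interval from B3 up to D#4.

B to D spans three letter names (B-C-D), so the interval is some kind of third.
B3 to D#4 is 4 semitones, matching the major third exactly, so the quality is major.

M3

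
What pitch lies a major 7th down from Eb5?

Seven letter names down from E: F.
A major seventh spans 11 semitones, so from Eb5 the target pitch is Fb4.

Fb4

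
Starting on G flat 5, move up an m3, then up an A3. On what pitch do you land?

D 6

A minor third up from Gb5 is Bbb5.
Bbb5 up an augmented third → D6 (5 semitones).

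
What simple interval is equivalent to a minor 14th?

minor 7th

Subtracting seven from the interval number removes an octave: 14 − 7 = 7.
That makes a minor fourteenth a compound minor seventh — an octave plus a minor seventh.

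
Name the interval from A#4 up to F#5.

A to F spans six letter names (A-B-C-D-E-F), so the interval is some kind of sixth.
A major sixth would be 9 semitones, but A#4 to F#5 is 8 — one semitone narrower, making it a minor sixth.

minor 6th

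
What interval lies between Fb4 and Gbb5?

F to G spans two letter names (F-G), plus an octave — that makes it a ninth of some quality.
At 13 semitones, Fb4→Gbb5 falls one short of a major ninth: minor.
(Equivalently, a compound minor second: a minor second plus an octave.)

m9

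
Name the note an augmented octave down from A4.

The letter stays A (same as the start), shifted an octave down.
Moving 13 semitones down from A4 (the size of an augmented octave) reaches Ab3.

Ab3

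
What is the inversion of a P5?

perfect fourth

The rule of nine gives the new number: 9 − 5 = 4, so a fifth becomes a fourth.
The quality also flips — perfect stays perfect — giving a perfect fourth.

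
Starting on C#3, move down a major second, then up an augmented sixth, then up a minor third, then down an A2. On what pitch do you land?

A3

Down a major second from C#3: B2 (2 semitones down).
An augmented sixth up from B2 is G##3.
G##3 up a minor third → B#3 (3 semitones).
An augmented second down from B#3 is A3.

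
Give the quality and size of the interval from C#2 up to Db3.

diminished 9th

C to D spans two letter names (C-D), plus an octave — that makes it a ninth of some quality.
The major ninth is 14 semitones; here we have 12, two semitones narrower: diminished.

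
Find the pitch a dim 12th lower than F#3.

B#1

Counting five letter names plus an octave down from F lands on B.
A diminished twelfth is 18 semitones; 18 semitones down from F#3 gives B#1.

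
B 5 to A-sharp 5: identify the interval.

minor 2nd

Descending from B5 to A#5 is the same interval as ascending A#5 to B5.
A to B spans two letter names (A-B): a second.
A major second would be 2 semitones, but A#5 to B5 is 1 — one semitone narrower, making it a minor second.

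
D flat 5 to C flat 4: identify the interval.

M9

Descending from Db5 to Cb4 is the same interval as ascending Cb4 to Db5.
C to D spans two letter names (C-D), plus an octave — that makes it a ninth of some quality.
Counting semitones, Cb4→Db5 is 14, which is the major ninth.
(Equivalently, a compound major second: a major second plus an octave.)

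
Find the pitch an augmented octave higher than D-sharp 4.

D-double-sharp 5

An octave keeps the letter name D, an octave up from D.
Moving 13 semitones up from D#4 (the size of an augmented octave) reaches D##5.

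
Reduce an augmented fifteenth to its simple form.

augmented octave

Subtracting seven from the interval number removes an octave: 15 − 7 = 8.
Quality carries through unchanged, so the simple form is an augmented octave.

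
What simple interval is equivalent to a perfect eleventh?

Each octave removed subtracts seven from the number: 11 − 7 = 4.
Quality carries through unchanged, so the simple form is a perfect fourth.

perfect 4th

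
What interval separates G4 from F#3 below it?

Descending from G4 to F#3 is the same interval as ascending F#3 to G4.
F to G spans two letter names (F-G), plus an octave, so the interval is some kind of ninth.
F#3 to G4 is 13 semitones, a half step short of the major ninth (14), so this is minor.
(Equivalently, a compound minor second: a minor second plus an octave.)

minor ninth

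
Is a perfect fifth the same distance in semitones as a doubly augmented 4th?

A perfect fifth spans 7 semitones, and a doubly augmented fourth also spans 7 semitones — they're enharmonic.

Yes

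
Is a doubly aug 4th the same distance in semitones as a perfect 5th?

Both span 7 semitones: a doubly augmented fourth and a perfect fifth are the same chromatic distance.

Yes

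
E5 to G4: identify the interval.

major sixth

Descending from E5 to G4 is the same interval as ascending G4 to E5.
G to E spans six letter names (G-A-B-C-D-E) — that makes it a sixth of some quality.
G4 to E5 is 9 semitones, matching the major sixth exactly, so the quality is major.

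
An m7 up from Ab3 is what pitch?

Seven letter names up from A: G.
A minor seventh is 10 semitones; 10 semitones up from Ab3 gives Gb4.

Gb4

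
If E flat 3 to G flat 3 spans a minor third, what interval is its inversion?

major 6th

The rule of nine gives the new number: 9 − 3 = 6, so a third becomes a sixth.
The quality also flips — minor becomes major — giving a major sixth.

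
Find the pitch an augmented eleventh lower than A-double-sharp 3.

Counting four letter names plus an octave down from A lands on E.
An augmented eleventh is 18 semitones; 18 semitones down from A##3 gives E#2.

E-sharp 2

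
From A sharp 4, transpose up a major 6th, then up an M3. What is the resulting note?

A major sixth up from A#4 is F##5.
A major third up from F##5 is A##5.

A double-sharp 5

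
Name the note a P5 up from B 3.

F sharp 4

Five letter names up from B: F.
A perfect fifth is 7 semitones; 7 semitones up from B3 gives F#4.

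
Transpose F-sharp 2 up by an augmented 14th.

E-double-sharp 4

Counting seven letter names plus an octave up from F lands on E.
Moving 24 semitones up from F#2 (the size of an augmented fourteenth) reaches E##4.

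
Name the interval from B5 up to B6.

perfect 8th

B to B is the same letter name, plus an octave: an octave.
B5 to B6 is 12 semitones, matching the perfect octave exactly, so the quality is perfect.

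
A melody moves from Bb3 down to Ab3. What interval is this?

M2

Descending from Bb3 to Ab3 is the same interval as ascending Ab3 to Bb3.
A to B spans two letter names (A-B) — that makes it a second of some quality.
Ab3 to Bb3 is 2 semitones, matching the major second exactly, so the quality is major.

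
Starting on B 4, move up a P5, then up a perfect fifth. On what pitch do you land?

C sharp 6

Up a perfect fifth from B4: F#5 (7 semitones up).
Up a perfect fifth from F#5: C#6 (7 semitones up).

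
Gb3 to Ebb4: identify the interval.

minor 6th

G to E spans six letter names (G-A-B-C-D-E): a sixth.
At 8 semitones, Gb3→Ebb4 falls one short of a major sixth: minor.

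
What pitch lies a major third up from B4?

Three letter names up from B: D.
Moving 4 semitones up from B4 (the size of a major third) reaches D#5.

D#5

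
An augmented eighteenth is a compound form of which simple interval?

A4

Each octave removed subtracts seven from the number: 18 − 14 = 4.
So an augmented eighteenth is 2 octaves plus an augmented fourth. The quality is unchanged.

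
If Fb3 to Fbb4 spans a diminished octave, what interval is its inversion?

A1

The rule of nine gives the new number: 9 − 8 = 1, so an octave becomes a unison.
And diminished becomes augmented under inversion, so we get an augmented unison.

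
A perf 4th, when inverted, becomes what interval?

Inverted interval numbers add to nine, so a fourth pairs with a fifth (4 + 5 = 9).
And perfect stays perfect under inversion, so we get a perfect fifth.

perfect fifth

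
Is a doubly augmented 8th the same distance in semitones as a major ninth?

Yes

A doubly augmented octave spans 14 semitones, and a major ninth also spans 14 semitones — they're enharmonic.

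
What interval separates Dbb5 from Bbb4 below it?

Descending from Dbb5 to Bbb4 is the same interval as ascending Bbb4 to Dbb5.
B to D spans three letter names (B-C-D) — that makes it a third of some quality.
At 3 semitones, Bbb4→Dbb5 falls one short of a major third: minor.

minor third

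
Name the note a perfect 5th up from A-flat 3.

E-flat 4

Five letter names up from A: E.
A perfect fifth spans 7 semitones, so from Ab3 the target pitch is Eb4.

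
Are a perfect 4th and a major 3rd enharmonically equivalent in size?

A perfect fourth spans 5 semitones; a major third spans 4 semitones. They differ by 1.

No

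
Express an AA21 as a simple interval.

Take out 2 octaves (14 from the number): 21 − 14 = 7.
That makes a doubly augmented twenty-first a compound doubly augmented seventh — 2 octaves plus a doubly augmented seventh.

AA7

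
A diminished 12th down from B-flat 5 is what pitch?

The twelfth's letter: B down five letter names plus an octave → E.
Moving 18 semitones down from Bb5 (the size of a diminished twelfth) reaches E4.

E 4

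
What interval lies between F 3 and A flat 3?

F to A spans three letter names (F-G-A): a third.
A major third would be 4 semitones, but F3 to Ab3 is 3 — one semitone narrower, making it a minor third.

m3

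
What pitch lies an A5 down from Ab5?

Dbb5

Five letter names down from A: D.
An augmented fifth is 8 semitones; 8 semitones down from Ab5 gives Dbb5.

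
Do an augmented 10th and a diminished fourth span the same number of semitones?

No

An augmented tenth spans 17 semitones; a diminished fourth spans 4 semitones. They differ by 13.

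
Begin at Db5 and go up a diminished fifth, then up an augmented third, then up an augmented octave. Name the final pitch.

C#7

Db5 up a diminished fifth → Abb5 (6 semitones).
Abb5 up an augmented third → C6 (5 semitones).
An augmented octave up from C6 is C#7.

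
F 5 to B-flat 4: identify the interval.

Descending from F5 to Bb4 is the same interval as ascending Bb4 to F5.
B to F spans five letter names (B-C-D-E-F): a fifth.
Bb4 to F5 is 7 semitones, matching the perfect fifth exactly, so the quality is perfect.

perfect 5th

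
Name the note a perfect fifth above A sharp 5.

The fifth takes the letter from A up to E.
Moving 7 semitones up from A#5 (the size of a perfect fifth) reaches E#6.

E sharp 6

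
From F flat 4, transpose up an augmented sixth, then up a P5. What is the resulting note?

A 5

Up an augmented sixth from Fb4: D5 (10 semitones up).
Up a perfect fifth from D5: A5 (7 semitones up).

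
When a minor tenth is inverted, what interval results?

M6

First reduce the compound minor tenth to its simple form, a minor third.
Inverted interval numbers add to nine, so a third pairs with a sixth (3 + 6 = 9).
And minor becomes major under inversion, so we get a major sixth.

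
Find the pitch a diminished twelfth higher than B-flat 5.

F-flat 7

Five letters up from B (plus an octave) reaches F.
Moving 18 semitones up from Bb5 (the size of a diminished twelfth) reaches Fb7.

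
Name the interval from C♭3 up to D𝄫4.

minor ninth

C to D spans two letter names (C-D), plus an octave: a ninth.
At 13 semitones, Cb3→Dbb4 falls one short of a major ninth: minor.
(Equivalently, a compound minor second: a minor second plus an octave.)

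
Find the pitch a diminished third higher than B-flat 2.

The third takes the letter from B up to D.
Moving 2 semitones up from Bb2 (the size of a diminished third) reaches Dbb3.

D-double-flat 3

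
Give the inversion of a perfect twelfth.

perfect 4th

First reduce the compound perfect twelfth to its simple form, a perfect fifth.
Interval numbers invert to sum to nine: 5 + 4 = 9, so a fifth inverts to a fourth.
Quality inverts too: perfect stays perfect. That makes the inversion a perfect fourth.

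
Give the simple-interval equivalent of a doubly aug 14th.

AA7

Subtracting seven from the interval number removes an octave: 14 − 7 = 7.
That makes a doubly augmented fourteenth a compound doubly augmented seventh — an octave plus a doubly augmented seventh.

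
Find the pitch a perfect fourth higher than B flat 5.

The fourth takes the letter from B up to E.
A perfect fourth spans 5 semitones, so from Bb5 the target pitch is Eb6.

E flat 6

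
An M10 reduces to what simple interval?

M3

Subtracting seven from the interval number removes an octave: 10 − 7 = 3.
So a major tenth is an octave plus a major third. The quality is unchanged.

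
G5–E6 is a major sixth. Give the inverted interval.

Inverted interval numbers add to nine, so a sixth pairs with a third (6 + 3 = 9).
Quality inverts too: major becomes minor. That makes the inversion a minor third.

m3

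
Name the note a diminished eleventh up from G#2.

C4

The eleventh's letter: G up four letter names plus an octave → C.
A diminished eleventh spans 16 semitones, so from G#2 the target pitch is C4.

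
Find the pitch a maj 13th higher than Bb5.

Six letters up from B (plus an octave) reaches G.
Moving 21 semitones up from Bb5 (the size of a major thirteenth) reaches G7.

G7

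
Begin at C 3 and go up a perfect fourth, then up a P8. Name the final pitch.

Up a perfect fourth from C3: F3 (5 semitones up).
Up a perfect octave from F3: F4 (12 semitones up).

F 4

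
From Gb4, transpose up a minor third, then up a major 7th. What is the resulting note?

Up a minor third from Gb4: Bbb4 (3 semitones up).
Bbb4 up a major seventh → Ab5 (11 semitones).

Ab5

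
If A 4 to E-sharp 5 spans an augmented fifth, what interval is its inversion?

Interval numbers invert to sum to nine: 5 + 4 = 9, so a fifth inverts to a fourth.
The quality also flips — augmented becomes diminished — giving a diminished fourth.

diminished 4th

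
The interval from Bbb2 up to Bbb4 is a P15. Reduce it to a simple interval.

Subtracting seven from the interval number removes an octave: 15 − 7 = 8.
So a perfect fifteenth is an octave plus a perfect octave. The quality is unchanged.

perfect 8th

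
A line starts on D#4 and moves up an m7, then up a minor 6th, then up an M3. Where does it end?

Up a minor seventh from D#4: C#5 (10 semitones up).
A minor sixth up from C#5 is A5.
A5 up a major third → C#6 (4 semitones).

C#6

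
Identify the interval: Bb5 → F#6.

B to F spans five letter names (B-C-D-E-F), so the interval is some kind of fifth.
A perfect fifth would be 7 semitones; Bb5 to F#6 is 8, one semitone wider, so the interval is augmented.

augmented fifth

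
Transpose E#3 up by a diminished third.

Counting three letter names up from E lands on G.
Moving 2 semitones up from E#3 (the size of a diminished third) reaches G3.

G3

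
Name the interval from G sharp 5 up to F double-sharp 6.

G to F spans seven letter names (G-A-B-C-D-E-F): a seventh.
G#5 to F##6 is 11 semitones, matching the major seventh exactly, so the quality is major.

major 7th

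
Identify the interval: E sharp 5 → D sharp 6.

minor seventh

E to D spans seven letter names (E-F-G-A-B-C-D) — that makes it a seventh of some quality.
A major seventh would be 11 semitones, but E#5 to D#6 is 10 — one semitone narrower, making it a minor seventh.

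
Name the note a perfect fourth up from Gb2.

Counting four letter names up from G lands on C.
Moving 5 semitones up from Gb2 (the size of a perfect fourth) reaches Cb3.

Cb3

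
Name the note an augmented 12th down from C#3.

Five letters down from C (plus an octave) reaches F.
Moving 20 semitones down from C#3 (the size of an augmented twelfth) reaches F1.

F1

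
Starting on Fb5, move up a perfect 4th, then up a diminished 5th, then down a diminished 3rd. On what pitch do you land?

A perfect fourth up from Fb5 is Bbb5.
Up a diminished fifth from Bbb5: Fbb6 (6 semitones up).
Fbb6 down a diminished third → Db6 (2 semitones).

Db6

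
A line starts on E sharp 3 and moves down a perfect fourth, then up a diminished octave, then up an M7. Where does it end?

A sharp 4

Down a perfect fourth from E#3: B#2 (5 semitones down).
B#2 up a diminished octave → B3 (11 semitones).
B3 up a major seventh → A#4 (11 semitones).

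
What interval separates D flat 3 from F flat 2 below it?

Descending from Db3 to Fb2 is the same interval as ascending Fb2 to Db3.
F to D spans six letter names (F-G-A-B-C-D) — that makes it a sixth of some quality.
Fb2 to Db3 is 9 semitones, matching the major sixth exactly, so the quality is major.

M6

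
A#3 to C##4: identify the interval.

A to C spans three letter names (A-B-C) — that makes it a third of some quality.
The major third spans 4 semitones, and A#3 to C##4 is exactly 4 semitones — so this is a major third.

M3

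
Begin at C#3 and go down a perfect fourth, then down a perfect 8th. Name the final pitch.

Down a perfect fourth from C#3: G#2 (5 semitones down).
Down a perfect octave from G#2: G#1 (12 semitones down).

G#1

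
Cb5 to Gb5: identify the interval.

P5

C to G spans five letter names (C-D-E-F-G): a fifth.
Counting semitones, Cb5→Gb5 is 7, which is the perfect fifth.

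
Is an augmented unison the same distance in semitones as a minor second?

An augmented unison = 1 semitone = a minor second; enharmonically equal.

Yes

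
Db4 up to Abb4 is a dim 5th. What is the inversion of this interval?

A4

Interval numbers invert to sum to nine: 5 + 4 = 9, so a fifth inverts to a fourth.
And diminished becomes augmented under inversion, so we get an augmented fourth.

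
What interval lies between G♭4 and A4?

augmented second

G to A spans two letter names (G-A), so the interval is some kind of second.
A major second would be 2 semitones; Gb4 to A4 is 3, one semitone wider, so the interval is augmented.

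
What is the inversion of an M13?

First reduce the compound major thirteenth to its simple form, a major sixth.
Inverted interval numbers add to nine, so a sixth pairs with a third (6 + 3 = 9).
And major becomes minor under inversion, so we get a minor third.

m3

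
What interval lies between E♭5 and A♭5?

E to A spans four letter names (E-F-G-A): a fourth.
Counting semitones, Eb5→Ab5 is 5, which is the perfect fourth.

perfect fourth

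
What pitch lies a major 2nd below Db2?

The second takes the letter from D down to C.
A major second spans 2 semitones, so from Db2 the target pitch is Cb2.

Cb2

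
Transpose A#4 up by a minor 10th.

C#6

Counting three letter names plus an octave up from A lands on C.
A minor tenth is 15 semitones; 15 semitones up from A#4 gives C#6.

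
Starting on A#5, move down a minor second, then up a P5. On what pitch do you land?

A minor second down from A#5 is G##5.
A perfect fifth up from G##5 is D##6.

D##6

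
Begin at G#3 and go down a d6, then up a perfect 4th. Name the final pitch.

A diminished sixth down from G#3 is B##2.
B##2 up a perfect fourth → E##3 (5 semitones).

E##3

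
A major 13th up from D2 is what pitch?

B3

Six letters up from D (plus an octave) reaches B.
A major thirteenth spans 21 semitones, so from D2 the target pitch is B3.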